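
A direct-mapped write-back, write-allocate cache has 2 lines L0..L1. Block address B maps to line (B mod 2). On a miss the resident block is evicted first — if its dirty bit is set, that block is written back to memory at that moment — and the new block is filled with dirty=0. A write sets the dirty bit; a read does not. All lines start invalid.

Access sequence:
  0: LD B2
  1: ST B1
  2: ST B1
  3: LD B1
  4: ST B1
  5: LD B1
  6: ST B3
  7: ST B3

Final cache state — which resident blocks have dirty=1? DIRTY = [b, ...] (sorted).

  0 | R B2 → L0 miss [-]
  1 | W B1 → L1 miss [D]
  2 | W B1 → L1 hit [D]
  3 | R B1 → L1 hit [D]
  4 | W B1 → L1 hit [D]
  5 | R B1 → L1 hit [D]
  6 | W B3 → L1 miss wb→B1 [D]
  7 | W B3 → L1 hit [D]

DIRTY = [3]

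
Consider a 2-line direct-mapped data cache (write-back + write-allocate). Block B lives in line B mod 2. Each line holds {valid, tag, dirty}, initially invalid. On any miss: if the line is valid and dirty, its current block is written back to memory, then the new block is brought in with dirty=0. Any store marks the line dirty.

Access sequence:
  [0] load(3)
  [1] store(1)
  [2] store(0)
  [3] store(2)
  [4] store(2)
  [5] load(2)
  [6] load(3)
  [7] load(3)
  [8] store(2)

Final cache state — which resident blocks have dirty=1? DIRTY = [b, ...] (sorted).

0: R B3 -> L1 miss  d=-]
1: W B1 -> L1 miss  d=D]
2: W B0 -> L0 miss  d=D]
3: W B2 -> L0 miss wb->B0  d=D]
4: W B2 -> L0 hit  d=D]
5: R B2 -> L0 hit  d=D]
6: R B3 -> L1 miss wb->B1  d=-]
7: R B3 -> L1 hit  d=-]
8: W B2 -> L0 hit  d=D]

DIRTY = [2]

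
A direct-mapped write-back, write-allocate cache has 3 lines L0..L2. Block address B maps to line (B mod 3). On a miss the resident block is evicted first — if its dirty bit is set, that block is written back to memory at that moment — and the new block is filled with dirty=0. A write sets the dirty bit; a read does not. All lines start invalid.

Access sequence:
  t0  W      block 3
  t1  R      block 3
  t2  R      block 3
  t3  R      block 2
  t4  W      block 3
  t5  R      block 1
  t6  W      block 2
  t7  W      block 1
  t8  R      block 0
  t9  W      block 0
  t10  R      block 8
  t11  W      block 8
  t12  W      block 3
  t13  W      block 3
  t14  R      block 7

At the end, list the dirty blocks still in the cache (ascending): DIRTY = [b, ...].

DIRTY = [3, 8]

0: W B3 -> L0 miss  d=D]
1: R B3 -> L0 hit  d=D]
2: R B3 -> L0 hit  d=D]
3: R B2 -> L2 miss  d=-]
4: W B3 -> L0 hit  d=D]
5: R B1 -> L1 miss  d=-]
6: W B2 -> L2 hit  d=D]
7: W B1 -> L1 hit  d=D]
8: R B0 -> L0 miss wb->B3  d=-]
9: W B0 -> L0 hit  d=D]
10: R B8 -> L2 miss wb->B2  d=-]
11: W B8 -> L2 hit  d=D]
12: W B3 -> L0 miss wb->B0  d=D]
13: W B3 -> L0 hit  d=D]
14: R B7 -> L1 miss wb->B1  d=-]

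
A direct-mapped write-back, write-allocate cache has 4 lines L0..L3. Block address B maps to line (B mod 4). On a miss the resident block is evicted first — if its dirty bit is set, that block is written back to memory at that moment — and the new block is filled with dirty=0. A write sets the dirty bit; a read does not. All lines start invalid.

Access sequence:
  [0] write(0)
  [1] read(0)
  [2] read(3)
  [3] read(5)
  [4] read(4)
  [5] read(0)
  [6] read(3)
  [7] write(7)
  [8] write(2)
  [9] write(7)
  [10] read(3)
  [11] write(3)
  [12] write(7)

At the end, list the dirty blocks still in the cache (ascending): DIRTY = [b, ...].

  0 | W B0 → L0 miss [D]
  1 | R B0 → L0 hit [D]
  2 | R B3 → L3 miss [-]
  3 | R B5 → L1 miss [-]
  4 | R B4 → L0 miss wb→B0 [-]
  5 | R B0 → L0 miss [-]
  6 | R B3 → L3 hit [-]
  7 | W B7 → L3 miss [D]
  8 | W B2 → L2 miss [D]
  9 | W B7 → L3 hit [D]
  10 | R B3 → L3 miss wb→B7 [-]
  11 | W B3 → L3 hit [D]
  12 | W B7 → L3 miss wb→B3 [D]

DIRTY = [2, 7]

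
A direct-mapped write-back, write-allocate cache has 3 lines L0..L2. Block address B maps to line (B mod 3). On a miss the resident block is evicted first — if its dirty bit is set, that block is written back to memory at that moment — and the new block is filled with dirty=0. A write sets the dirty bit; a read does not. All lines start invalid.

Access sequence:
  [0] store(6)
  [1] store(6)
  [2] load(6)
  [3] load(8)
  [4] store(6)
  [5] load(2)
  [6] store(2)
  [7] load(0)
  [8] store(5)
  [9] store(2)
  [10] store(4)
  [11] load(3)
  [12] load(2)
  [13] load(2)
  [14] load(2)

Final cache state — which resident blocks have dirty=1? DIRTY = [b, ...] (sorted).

DIRTY = [2, 4]

0: W B6 → L0 miss [D]
1: W B6 → L0 hit [D]
2: R B6 → L0 hit [D]
3: R B8 → L2 miss [-]
4: W B6 → L0 hit [D]
5: R B2 → L2 miss [-]
6: W B2 → L2 hit [D]
7: R B0 → L0 miss wb→B6 [-]
8: W B5 → L2 miss wb→B2 [D]
9: W B2 → L2 miss wb→B5 [D]
10: W B4 → L1 miss [D]
11: R B3 → L0 miss [-]
12: R B2 → L2 hit [D]
13: R B2 → L2 hit [D]
14: R B2 → L2 hit [D]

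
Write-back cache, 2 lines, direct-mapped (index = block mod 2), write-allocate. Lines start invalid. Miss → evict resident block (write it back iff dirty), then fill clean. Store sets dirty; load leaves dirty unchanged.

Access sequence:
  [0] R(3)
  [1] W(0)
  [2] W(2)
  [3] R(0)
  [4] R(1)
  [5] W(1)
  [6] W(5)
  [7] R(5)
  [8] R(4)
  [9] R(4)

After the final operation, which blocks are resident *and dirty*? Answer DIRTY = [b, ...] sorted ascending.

0: R B3 → L1 miss [-]
1: W B0 → L0 miss [D]
2: W B2 → L0 miss wb→B0 [D]
3: R B0 → L0 miss wb→B2 [-]
4: R B1 → L1 miss [-]
5: W B1 → L1 hit [D]
6: W B5 → L1 miss wb→B1 [D]
7: R B5 → L1 hit [D]
8: R B4 → L0 miss [-]
9: R B4 → L0 hit [-]

DIRTY = [5]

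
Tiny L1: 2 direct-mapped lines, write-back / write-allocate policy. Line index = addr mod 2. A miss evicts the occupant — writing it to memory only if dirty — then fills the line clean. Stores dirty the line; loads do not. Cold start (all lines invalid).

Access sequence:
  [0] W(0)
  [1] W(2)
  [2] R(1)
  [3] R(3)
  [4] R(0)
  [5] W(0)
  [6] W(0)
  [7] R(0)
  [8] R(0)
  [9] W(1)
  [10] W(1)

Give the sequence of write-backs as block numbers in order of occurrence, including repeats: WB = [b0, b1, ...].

  0 | W B0 → L0 miss [D]
  1 | W B2 → L0 miss wb→B0 [D]
  2 | R B1 → L1 miss [-]
  3 | R B3 → L1 miss [-]
  4 | R B0 → L0 miss wb→B2 [-]
  5 | W B0 → L0 hit [D]
  6 | W B0 → L0 hit [D]
  7 | R B0 → L0 hit [D]
  8 | R B0 → L0 hit [D]
  9 | W B1 → L1 miss [D]
  10 | W B1 → L1 hit [D]

WB = [0, 2]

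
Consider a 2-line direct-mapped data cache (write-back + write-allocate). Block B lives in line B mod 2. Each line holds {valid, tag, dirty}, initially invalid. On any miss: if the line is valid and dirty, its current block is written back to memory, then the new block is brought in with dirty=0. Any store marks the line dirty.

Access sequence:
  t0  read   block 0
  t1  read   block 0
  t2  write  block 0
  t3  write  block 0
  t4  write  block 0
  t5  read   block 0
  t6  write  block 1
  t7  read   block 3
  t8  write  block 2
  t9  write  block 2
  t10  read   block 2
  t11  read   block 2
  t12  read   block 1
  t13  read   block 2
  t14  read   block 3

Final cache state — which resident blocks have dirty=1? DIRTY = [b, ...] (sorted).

DIRTY = [2]

0: R B0 -> L0 miss  d=-]
1: R B0 -> L0 hit  d=-]
2: W B0 -> L0 hit  d=D]
3: W B0 -> L0 hit  d=D]
4: W B0 -> L0 hit  d=D]
5: R B0 -> L0 hit  d=D]
6: W B1 -> L1 miss  d=D]
7: R B3 -> L1 miss wb->B1  d=-]
8: W B2 -> L0 miss wb->B0  d=D]
9: W B2 -> L0 hit  d=D]
10: R B2 -> L0 hit  d=D]
11: R B2 -> L0 hit  d=D]
12: R B1 -> L1 miss  d=-]
13: R B2 -> L0 hit  d=D]
14: R B3 -> L1 miss  d=-]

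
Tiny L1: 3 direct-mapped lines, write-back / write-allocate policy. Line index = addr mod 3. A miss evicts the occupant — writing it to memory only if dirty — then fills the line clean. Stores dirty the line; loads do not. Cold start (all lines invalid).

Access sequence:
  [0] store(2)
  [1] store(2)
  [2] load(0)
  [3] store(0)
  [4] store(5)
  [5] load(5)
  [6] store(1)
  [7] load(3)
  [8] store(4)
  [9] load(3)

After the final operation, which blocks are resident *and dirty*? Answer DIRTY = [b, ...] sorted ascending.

0: W B2 -> L2 miss  d=D]
1: W B2 -> L2 hit  d=D]
2: R B0 -> L0 miss  d=-]
3: W B0 -> L0 hit  d=D]
4: W B5 -> L2 miss wb->B2  d=D]
5: R B5 -> L2 hit  d=D]
6: W B1 -> L1 miss  d=D]
7: R B3 -> L0 miss wb->B0  d=-]
8: W B4 -> L1 miss wb->B1  d=D]
9: R B3 -> L0 hit  d=-]

DIRTY = [4, 5]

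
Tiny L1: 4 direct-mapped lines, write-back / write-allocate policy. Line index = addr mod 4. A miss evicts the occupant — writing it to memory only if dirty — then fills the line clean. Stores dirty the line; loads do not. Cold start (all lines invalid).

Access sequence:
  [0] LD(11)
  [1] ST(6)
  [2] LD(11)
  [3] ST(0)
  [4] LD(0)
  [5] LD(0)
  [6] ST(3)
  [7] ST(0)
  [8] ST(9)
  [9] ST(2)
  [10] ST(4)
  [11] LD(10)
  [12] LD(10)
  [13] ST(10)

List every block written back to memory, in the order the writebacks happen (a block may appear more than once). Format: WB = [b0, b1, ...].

  0 | R B11 → L3 miss [-]
  1 | W B6 → L2 miss [D]
  2 | R B11 → L3 hit [-]
  3 | W B0 → L0 miss [D]
  4 | R B0 → L0 hit [D]
  5 | R B0 → L0 hit [D]
  6 | W B3 → L3 miss [D]
  7 | W B0 → L0 hit [D]
  8 | W B9 → L1 miss [D]
  9 | W B2 → L2 miss wb→B6 [D]
  10 | W B4 → L0 miss wb→B0 [D]
  11 | R B10 → L2 miss wb→B2 [-]
  12 | R B10 → L2 hit [-]
  13 | W B10 → L2 hit [D]

WB = [6, 0, 2]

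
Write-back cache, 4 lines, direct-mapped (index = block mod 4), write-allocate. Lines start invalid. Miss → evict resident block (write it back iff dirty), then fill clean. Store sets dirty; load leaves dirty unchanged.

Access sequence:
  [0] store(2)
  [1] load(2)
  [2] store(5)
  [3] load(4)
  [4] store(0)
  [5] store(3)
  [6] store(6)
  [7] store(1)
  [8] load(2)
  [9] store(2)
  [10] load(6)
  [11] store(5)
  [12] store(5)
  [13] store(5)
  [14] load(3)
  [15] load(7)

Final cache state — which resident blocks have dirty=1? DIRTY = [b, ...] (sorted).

DIRTY = [0, 5]

  0 | W B2 → L2 miss [D]
  1 | R B2 → L2 hit [D]
  2 | W B5 → L1 miss [D]
  3 | R B4 → L0 miss [-]
  4 | W B0 → L0 miss [D]
  5 | W B3 → L3 miss [D]
  6 | W B6 → L2 miss wb→B2 [D]
  7 | W B1 → L1 miss wb→B5 [D]
  8 | R B2 → L2 miss wb→B6 [-]
  9 | W B2 → L2 hit [D]
  10 | R B6 → L2 miss wb→B2 [-]
  11 | W B5 → L1 miss wb→B1 [D]
  12 | W B5 → L1 hit [D]
  13 | W B5 → L1 hit [D]
  14 | R B3 → L3 hit [D]
  15 | R B7 → L3 miss wb→B3 [-]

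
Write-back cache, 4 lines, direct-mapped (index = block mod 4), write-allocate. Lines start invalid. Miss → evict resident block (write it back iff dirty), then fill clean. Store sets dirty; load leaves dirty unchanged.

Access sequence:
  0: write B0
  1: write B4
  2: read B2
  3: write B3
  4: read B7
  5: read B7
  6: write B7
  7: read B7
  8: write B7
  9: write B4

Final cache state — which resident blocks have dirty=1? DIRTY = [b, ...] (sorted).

DIRTY = [4, 7]

  0 | W B0 → L0 miss [D]
  1 | W B4 → L0 miss wb→B0 [D]
  2 | R B2 → L2 miss [-]
  3 | W B3 → L3 miss [D]
  4 | R B7 → L3 miss wb→B3 [-]
  5 | R B7 → L3 hit [-]
  6 | W B7 → L3 hit [D]
  7 | R B7 → L3 hit [D]
  8 | W B7 → L3 hit [D]
  9 | W B4 → L0 hit [D]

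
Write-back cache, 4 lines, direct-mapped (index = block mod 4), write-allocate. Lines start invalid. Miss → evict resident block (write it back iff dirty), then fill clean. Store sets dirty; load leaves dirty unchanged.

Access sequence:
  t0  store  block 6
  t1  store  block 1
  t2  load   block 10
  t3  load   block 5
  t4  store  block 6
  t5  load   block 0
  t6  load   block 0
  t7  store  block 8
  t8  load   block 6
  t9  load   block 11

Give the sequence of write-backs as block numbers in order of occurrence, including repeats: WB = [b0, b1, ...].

WB = [6, 1]

0: W B6 → L2 miss [D]
1: W B1 → L1 miss [D]
2: R B10 → L2 miss wb→B6 [-]
3: R B5 → L1 miss wb→B1 [-]
4: W B6 → L2 miss [D]
5: R B0 → L0 miss [-]
6: R B0 → L0 hit [-]
7: W B8 → L0 miss [D]
8: R B6 → L2 hit [D]
9: R B11 → L3 miss [-]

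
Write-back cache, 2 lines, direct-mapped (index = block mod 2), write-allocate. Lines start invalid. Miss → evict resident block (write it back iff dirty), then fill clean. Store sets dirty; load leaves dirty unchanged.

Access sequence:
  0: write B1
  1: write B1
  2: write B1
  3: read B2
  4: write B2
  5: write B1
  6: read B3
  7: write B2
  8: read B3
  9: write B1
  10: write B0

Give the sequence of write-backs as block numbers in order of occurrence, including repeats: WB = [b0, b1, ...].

0: W B1 → L1 miss [D]
1: W B1 → L1 hit [D]
2: W B1 → L1 hit [D]
3: R B2 → L0 miss [-]
4: W B2 → L0 hit [D]
5: W B1 → L1 hit [D]
6: R B3 → L1 miss wb→B1 [-]
7: W B2 → L0 hit [D]
8: R B3 → L1 hit [-]
9: W B1 → L1 miss [D]
10: W B0 → L0 miss wb→B2 [D]

WB = [1, 2]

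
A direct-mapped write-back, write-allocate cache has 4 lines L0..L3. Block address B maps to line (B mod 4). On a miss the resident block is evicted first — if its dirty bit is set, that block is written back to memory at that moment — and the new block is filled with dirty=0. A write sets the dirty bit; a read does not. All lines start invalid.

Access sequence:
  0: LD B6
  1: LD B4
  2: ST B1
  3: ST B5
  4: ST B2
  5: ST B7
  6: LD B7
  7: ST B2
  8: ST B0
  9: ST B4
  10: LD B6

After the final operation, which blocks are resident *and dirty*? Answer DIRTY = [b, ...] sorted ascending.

DIRTY = [4, 5, 7]

  0 | R B6 → L2 miss [-]
  1 | R B4 → L0 miss [-]
  2 | W B1 → L1 miss [D]
  3 | W B5 → L1 miss wb→B1 [D]
  4 | W B2 → L2 miss [D]
  5 | W B7 → L3 miss [D]
  6 | R B7 → L3 hit [D]
  7 | W B2 → L2 hit [D]
  8 | W B0 → L0 miss [D]
  9 | W B4 → L0 miss wb→B0 [D]
  10 | R B6 → L2 miss wb→B2 [-]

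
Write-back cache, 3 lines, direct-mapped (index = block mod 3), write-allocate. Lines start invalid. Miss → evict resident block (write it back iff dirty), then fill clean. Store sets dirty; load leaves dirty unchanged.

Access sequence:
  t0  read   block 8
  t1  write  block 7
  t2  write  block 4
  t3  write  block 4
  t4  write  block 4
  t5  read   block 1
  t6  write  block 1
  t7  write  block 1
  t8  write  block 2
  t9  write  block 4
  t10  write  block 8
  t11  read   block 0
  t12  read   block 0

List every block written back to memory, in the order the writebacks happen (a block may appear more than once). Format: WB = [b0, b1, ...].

WB = [7, 4, 1, 2]

0: R B8 -> L2 miss  d=-]
1: W B7 -> L1 miss  d=D]
2: W B4 -> L1 miss wb->B7  d=D]
3: W B4 -> L1 hit  d=D]
4: W B4 -> L1 hit  d=D]
5: R B1 -> L1 miss wb->B4  d=-]
6: W B1 -> L1 hit  d=D]
7: W B1 -> L1 hit  d=D]
8: W B2 -> L2 miss  d=D]
9: W B4 -> L1 miss wb->B1  d=D]
10: W B8 -> L2 miss wb->B2  d=D]
11: R B0 -> L0 miss  d=-]
12: R B0 -> L0 hit  d=-]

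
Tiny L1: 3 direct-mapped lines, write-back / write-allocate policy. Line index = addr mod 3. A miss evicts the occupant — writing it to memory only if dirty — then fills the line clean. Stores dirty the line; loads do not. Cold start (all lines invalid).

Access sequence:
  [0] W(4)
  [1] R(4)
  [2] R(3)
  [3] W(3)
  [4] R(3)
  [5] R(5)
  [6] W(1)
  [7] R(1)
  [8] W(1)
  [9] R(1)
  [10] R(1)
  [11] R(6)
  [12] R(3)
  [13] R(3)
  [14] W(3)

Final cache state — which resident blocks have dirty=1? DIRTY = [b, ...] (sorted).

DIRTY = [1, 3]

  0 | W B4 → L1 miss [D]
  1 | R B4 → L1 hit [D]
  2 | R B3 → L0 miss [-]
  3 | W B3 → L0 hit [D]
  4 | R B3 → L0 hit [D]
  5 | R B5 → L2 miss [-]
  6 | W B1 → L1 miss wb→B4 [D]
  7 | R B1 → L1 hit [D]
  8 | W B1 → L1 hit [D]
  9 | R B1 → L1 hit [D]
  10 | R B1 → L1 hit [D]
  11 | R B6 → L0 miss wb→B3 [-]
  12 | R B3 → L0 miss [-]
  13 | R B3 → L0 hit [-]
  14 | W B3 → L0 hit [D]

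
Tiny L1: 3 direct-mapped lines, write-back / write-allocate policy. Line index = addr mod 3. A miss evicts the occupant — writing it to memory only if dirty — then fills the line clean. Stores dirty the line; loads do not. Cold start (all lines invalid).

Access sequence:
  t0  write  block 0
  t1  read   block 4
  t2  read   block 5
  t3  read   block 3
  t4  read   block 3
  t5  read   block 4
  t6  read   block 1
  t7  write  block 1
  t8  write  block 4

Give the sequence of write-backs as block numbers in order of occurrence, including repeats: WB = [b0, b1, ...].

WB = [0, 1]

0: W B0 -> L0 miss  d=D]
1: R B4 -> L1 miss  d=-]
2: R B5 -> L2 miss  d=-]
3: R B3 -> L0 miss wb->B0  d=-]
4: R B3 -> L0 hit  d=-]
5: R B4 -> L1 hit  d=-]
6: R B1 -> L1 miss  d=-]
7: W B1 -> L1 hit  d=D]
8: W B4 -> L1 miss wb->B1  d=D]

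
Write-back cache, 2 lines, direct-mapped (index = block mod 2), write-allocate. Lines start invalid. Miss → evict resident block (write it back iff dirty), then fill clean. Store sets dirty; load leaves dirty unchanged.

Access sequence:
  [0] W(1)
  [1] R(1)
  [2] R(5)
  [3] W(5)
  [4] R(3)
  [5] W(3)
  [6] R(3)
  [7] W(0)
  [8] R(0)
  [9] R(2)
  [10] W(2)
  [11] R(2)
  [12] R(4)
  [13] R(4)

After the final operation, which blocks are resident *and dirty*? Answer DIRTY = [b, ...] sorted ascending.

DIRTY = [3]

0: W B1 -> L1 miss  d=D]
1: R B1 -> L1 hit  d=D]
2: R B5 -> L1 miss wb->B1  d=-]
3: W B5 -> L1 hit  d=D]
4: R B3 -> L1 miss wb->B5  d=-]
5: W B3 -> L1 hit  d=D]
6: R B3 -> L1 hit  d=D]
7: W B0 -> L0 miss  d=D]
8: R B0 -> L0 hit  d=D]
9: R B2 -> L0 miss wb->B0  d=-]
10: W B2 -> L0 hit  d=D]
11: R B2 -> L0 hit  d=D]
12: R B4 -> L0 miss wb->B2  d=-]
13: R B4 -> L0 hit  d=-]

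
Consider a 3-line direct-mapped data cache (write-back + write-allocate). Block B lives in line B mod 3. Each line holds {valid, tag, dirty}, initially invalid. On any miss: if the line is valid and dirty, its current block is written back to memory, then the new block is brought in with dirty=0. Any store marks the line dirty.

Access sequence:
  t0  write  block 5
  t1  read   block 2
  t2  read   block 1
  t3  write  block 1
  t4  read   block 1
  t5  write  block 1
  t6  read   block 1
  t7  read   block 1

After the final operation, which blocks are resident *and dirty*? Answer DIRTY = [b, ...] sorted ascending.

0: W B5 → L2 miss [D]
1: R B2 → L2 miss wb→B5 [-]
2: R B1 → L1 miss [-]
3: W B1 → L1 hit [D]
4: R B1 → L1 hit [D]
5: W B1 → L1 hit [D]
6: R B1 → L1 hit [D]
7: R B1 → L1 hit [D]

DIRTY = [1]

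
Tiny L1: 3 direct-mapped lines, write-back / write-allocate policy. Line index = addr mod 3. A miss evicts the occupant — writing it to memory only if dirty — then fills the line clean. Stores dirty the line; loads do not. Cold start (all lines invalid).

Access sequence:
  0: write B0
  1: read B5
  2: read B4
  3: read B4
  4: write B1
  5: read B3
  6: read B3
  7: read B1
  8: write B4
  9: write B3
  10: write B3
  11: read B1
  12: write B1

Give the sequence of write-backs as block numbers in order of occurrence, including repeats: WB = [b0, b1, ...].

WB = [0, 1, 4]

  0 | W B0 → L0 miss [D]
  1 | R B5 → L2 miss [-]
  2 | R B4 → L1 miss [-]
  3 | R B4 → L1 hit [-]
  4 | W B1 → L1 miss [D]
  5 | R B3 → L0 miss wb→B0 [-]
  6 | R B3 → L0 hit [-]
  7 | R B1 → L1 hit [D]
  8 | W B4 → L1 miss wb→B1 [D]
  9 | W B3 → L0 hit [D]
  10 | W B3 → L0 hit [D]
  11 | R B1 → L1 miss wb→B4 [-]
  12 | W B1 → L1 hit [D]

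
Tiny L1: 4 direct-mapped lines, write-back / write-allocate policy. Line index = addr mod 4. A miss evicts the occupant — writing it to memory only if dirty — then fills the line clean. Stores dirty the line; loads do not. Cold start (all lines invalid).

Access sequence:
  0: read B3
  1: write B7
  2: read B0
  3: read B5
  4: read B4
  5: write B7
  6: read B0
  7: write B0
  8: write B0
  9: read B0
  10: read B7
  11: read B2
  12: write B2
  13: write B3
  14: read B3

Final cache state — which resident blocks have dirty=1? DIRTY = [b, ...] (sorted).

0: R B3 → L3 miss [-]
1: W B7 → L3 miss [D]
2: R B0 → L0 miss [-]
3: R B5 → L1 miss [-]
4: R B4 → L0 miss [-]
5: W B7 → L3 hit [D]
6: R B0 → L0 miss [-]
7: W B0 → L0 hit [D]
8: W B0 → L0 hit [D]
9: R B0 → L0 hit [D]
10: R B7 → L3 hit [D]
11: R B2 → L2 miss [-]
12: W B2 → L2 hit [D]
13: W B3 → L3 miss wb→B7 [D]
14: R B3 → L3 hit [D]

DIRTY = [0, 2, 3]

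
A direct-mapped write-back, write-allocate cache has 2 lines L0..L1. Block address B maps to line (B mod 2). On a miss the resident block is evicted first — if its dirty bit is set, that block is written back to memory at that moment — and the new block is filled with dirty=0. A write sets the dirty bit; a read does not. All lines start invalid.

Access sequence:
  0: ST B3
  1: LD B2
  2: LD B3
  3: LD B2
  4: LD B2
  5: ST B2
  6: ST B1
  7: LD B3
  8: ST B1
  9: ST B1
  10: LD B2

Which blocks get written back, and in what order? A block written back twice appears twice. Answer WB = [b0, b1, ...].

0: W B3 -> L1 miss  d=D]
1: R B2 -> L0 miss  d=-]
2: R B3 -> L1 hit  d=D]
3: R B2 -> L0 hit  d=-]
4: R B2 -> L0 hit  d=-]
5: W B2 -> L0 hit  d=D]
6: W B1 -> L1 miss wb->B3  d=D]
7: R B3 -> L1 miss wb->B1  d=-]
8: W B1 -> L1 miss  d=D]
9: W B1 -> L1 hit  d=D]
10: R B2 -> L0 hit  d=D]

WB = [3, 1]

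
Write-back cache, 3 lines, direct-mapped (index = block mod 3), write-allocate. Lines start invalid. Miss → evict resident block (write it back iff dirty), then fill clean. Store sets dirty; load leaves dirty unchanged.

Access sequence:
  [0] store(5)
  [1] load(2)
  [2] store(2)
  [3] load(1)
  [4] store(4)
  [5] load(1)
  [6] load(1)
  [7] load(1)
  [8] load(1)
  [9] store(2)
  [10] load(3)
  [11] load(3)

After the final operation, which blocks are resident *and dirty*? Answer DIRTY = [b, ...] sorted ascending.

DIRTY = [2]

0: W B5 → L2 miss [D]
1: R B2 → L2 miss wb→B5 [-]
2: W B2 → L2 hit [D]
3: R B1 → L1 miss [-]
4: W B4 → L1 miss [D]
5: R B1 → L1 miss wb→B4 [-]
6: R B1 → L1 hit [-]
7: R B1 → L1 hit [-]
8: R B1 → L1 hit [-]
9: W B2 → L2 hit [D]
10: R B3 → L0 miss [-]
11: R B3 → L0 hit [-]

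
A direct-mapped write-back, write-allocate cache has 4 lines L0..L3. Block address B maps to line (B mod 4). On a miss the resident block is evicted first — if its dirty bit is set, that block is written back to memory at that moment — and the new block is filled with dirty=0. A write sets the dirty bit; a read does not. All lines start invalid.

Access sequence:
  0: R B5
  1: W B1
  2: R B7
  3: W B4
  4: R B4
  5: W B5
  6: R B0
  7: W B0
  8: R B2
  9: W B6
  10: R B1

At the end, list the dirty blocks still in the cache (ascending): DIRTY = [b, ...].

0: R B5 → L1 miss [-]
1: W B1 → L1 miss [D]
2: R B7 → L3 miss [-]
3: W B4 → L0 miss [D]
4: R B4 → L0 hit [D]
5: W B5 → L1 miss wb→B1 [D]
6: R B0 → L0 miss wb→B4 [-]
7: W B0 → L0 hit [D]
8: R B2 → L2 miss [-]
9: W B6 → L2 miss [D]
10: R B1 → L1 miss wb→B5 [-]

DIRTY = [0, 6]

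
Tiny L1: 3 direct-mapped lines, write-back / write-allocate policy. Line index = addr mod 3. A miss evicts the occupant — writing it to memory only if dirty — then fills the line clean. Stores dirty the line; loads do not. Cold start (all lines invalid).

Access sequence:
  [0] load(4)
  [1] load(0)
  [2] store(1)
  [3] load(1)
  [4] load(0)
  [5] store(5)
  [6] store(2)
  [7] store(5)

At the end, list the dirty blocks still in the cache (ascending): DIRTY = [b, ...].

0: R B4 → L1 miss [-]
1: R B0 → L0 miss [-]
2: W B1 → L1 miss [D]
3: R B1 → L1 hit [D]
4: R B0 → L0 hit [-]
5: W B5 → L2 miss [D]
6: W B2 → L2 miss wb→B5 [D]
7: W B5 → L2 miss wb→B2 [D]

DIRTY = [1, 5]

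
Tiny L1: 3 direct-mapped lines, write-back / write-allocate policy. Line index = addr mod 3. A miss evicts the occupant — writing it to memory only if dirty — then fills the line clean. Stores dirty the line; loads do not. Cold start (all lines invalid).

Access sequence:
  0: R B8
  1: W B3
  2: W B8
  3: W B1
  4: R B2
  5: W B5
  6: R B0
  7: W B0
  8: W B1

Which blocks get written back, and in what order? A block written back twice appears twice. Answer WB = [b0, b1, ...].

0: R B8 → L2 miss [-]
1: W B3 → L0 miss [D]
2: W B8 → L2 hit [D]
3: W B1 → L1 miss [D]
4: R B2 → L2 miss wb→B8 [-]
5: W B5 → L2 miss [D]
6: R B0 → L0 miss wb→B3 [-]
7: W B0 → L0 hit [D]
8: W B1 → L1 hit [D]

WB = [8, 3]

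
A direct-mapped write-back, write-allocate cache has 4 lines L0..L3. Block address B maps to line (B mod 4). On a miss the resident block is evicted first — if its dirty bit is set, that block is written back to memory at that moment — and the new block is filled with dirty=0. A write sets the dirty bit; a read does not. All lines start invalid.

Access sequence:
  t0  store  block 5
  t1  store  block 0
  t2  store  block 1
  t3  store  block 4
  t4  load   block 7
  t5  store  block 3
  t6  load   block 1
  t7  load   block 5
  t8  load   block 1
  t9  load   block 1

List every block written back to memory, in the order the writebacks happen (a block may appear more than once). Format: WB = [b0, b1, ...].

WB = [5, 0, 1]

0: W B5 → L1 miss [D]
1: W B0 → L0 miss [D]
2: W B1 → L1 miss wb→B5 [D]
3: W B4 → L0 miss wb→B0 [D]
4: R B7 → L3 miss [-]
5: W B3 → L3 miss [D]
6: R B1 → L1 hit [D]
7: R B5 → L1 miss wb→B1 [-]
8: R B1 → L1 miss [-]
9: R B1 → L1 hit [-]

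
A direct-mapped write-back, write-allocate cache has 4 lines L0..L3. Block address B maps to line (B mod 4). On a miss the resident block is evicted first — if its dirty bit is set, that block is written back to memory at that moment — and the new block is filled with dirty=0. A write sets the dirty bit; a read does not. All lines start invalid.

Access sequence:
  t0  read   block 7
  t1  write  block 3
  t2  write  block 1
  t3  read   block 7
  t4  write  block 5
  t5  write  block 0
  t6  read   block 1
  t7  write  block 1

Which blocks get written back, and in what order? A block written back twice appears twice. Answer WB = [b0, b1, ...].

0: R B7 -> L3 miss  d=-]
1: W B3 -> L3 miss  d=D]
2: W B1 -> L1 miss  d=D]
3: R B7 -> L3 miss wb->B3  d=-]
4: W B5 -> L1 miss wb->B1  d=D]
5: W B0 -> L0 miss  d=D]
6: R B1 -> L1 miss wb->B5  d=-]
7: W B1 -> L1 hit  d=D]

WB = [3, 1, 5]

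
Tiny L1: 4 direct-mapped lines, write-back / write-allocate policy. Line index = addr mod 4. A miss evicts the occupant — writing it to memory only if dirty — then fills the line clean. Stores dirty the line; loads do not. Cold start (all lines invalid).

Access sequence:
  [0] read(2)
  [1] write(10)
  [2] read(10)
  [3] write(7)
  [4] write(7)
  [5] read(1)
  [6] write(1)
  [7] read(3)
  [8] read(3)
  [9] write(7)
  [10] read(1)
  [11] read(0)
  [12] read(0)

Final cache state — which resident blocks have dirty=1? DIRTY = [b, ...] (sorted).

0: R B2 → L2 miss [-]
1: W B10 → L2 miss [D]
2: R B10 → L2 hit [D]
3: W B7 → L3 miss [D]
4: W B7 → L3 hit [D]
5: R B1 → L1 miss [-]
6: W B1 → L1 hit [D]
7: R B3 → L3 miss wb→B7 [-]
8: R B3 → L3 hit [-]
9: W B7 → L3 miss [D]
10: R B1 → L1 hit [D]
11: R B0 → L0 miss [-]
12: R B0 → L0 hit [-]

DIRTY = [1, 7, 10]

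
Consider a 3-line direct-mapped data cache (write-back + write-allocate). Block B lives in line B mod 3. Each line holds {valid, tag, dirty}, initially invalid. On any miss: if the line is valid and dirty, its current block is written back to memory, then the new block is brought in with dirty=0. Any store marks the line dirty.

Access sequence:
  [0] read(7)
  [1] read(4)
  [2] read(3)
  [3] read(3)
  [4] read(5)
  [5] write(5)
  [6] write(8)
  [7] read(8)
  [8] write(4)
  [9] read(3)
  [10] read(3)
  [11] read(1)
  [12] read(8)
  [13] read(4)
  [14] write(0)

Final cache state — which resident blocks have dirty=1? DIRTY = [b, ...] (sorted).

DIRTY = [0, 8]

  0 | R B7 → L1 miss [-]
  1 | R B4 → L1 miss [-]
  2 | R B3 → L0 miss [-]
  3 | R B3 → L0 hit [-]
  4 | R B5 → L2 miss [-]
  5 | W B5 → L2 hit [D]
  6 | W B8 → L2 miss wb→B5 [D]
  7 | R B8 → L2 hit [D]
  8 | W B4 → L1 hit [D]
  9 | R B3 → L0 hit [-]
  10 | R B3 → L0 hit [-]
  11 | R B1 → L1 miss wb→B4 [-]
  12 | R B8 → L2 hit [D]
  13 | R B4 → L1 miss [-]
  14 | W B0 → L0 miss [D]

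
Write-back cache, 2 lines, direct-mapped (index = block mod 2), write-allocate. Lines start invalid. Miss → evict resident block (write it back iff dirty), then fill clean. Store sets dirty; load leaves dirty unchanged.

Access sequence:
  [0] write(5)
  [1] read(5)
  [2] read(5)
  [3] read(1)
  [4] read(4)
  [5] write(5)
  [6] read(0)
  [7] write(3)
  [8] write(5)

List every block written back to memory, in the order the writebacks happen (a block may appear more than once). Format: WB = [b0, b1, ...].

WB = [5, 5, 3]

0: W B5 → L1 miss [D]
1: R B5 → L1 hit [D]
2: R B5 → L1 hit [D]
3: R B1 → L1 miss wb→B5 [-]
4: R B4 → L0 miss [-]
5: W B5 → L1 miss [D]
6: R B0 → L0 miss [-]
7: W B3 → L1 miss wb→B5 [D]
8: W B5 → L1 miss wb→B3 [D]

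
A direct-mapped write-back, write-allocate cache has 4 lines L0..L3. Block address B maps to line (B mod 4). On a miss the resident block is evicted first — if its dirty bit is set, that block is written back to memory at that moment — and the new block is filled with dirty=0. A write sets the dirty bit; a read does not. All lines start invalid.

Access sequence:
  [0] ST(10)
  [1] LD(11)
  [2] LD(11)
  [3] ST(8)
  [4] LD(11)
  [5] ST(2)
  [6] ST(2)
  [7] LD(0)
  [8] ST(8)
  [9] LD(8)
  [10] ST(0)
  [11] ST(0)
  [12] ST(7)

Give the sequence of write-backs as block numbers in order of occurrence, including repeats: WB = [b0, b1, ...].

0: W B10 -> L2 miss  d=D]
1: R B11 -> L3 miss  d=-]
2: R B11 -> L3 hit  d=-]
3: W B8 -> L0 miss  d=D]
4: R B11 -> L3 hit  d=-]
5: W B2 -> L2 miss wb->B10  d=D]
6: W B2 -> L2 hit  d=D]
7: R B0 -> L0 miss wb->B8  d=-]
8: W B8 -> L0 miss  d=D]
9: R B8 -> L0 hit  d=D]
10: W B0 -> L0 miss wb->B8  d=D]
11: W B0 -> L0 hit  d=D]
12: W B7 -> L3 miss  d=D]

WB = [10, 8, 8]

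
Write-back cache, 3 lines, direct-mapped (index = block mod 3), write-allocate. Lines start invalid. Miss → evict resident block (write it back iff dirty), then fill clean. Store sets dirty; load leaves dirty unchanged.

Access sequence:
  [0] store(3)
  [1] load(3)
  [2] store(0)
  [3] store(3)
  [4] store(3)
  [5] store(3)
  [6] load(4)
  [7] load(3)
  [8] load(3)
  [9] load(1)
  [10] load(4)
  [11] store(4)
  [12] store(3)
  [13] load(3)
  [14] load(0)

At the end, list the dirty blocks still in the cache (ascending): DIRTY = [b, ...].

  0 | W B3 → L0 miss [D]
  1 | R B3 → L0 hit [D]
  2 | W B0 → L0 miss wb→B3 [D]
  3 | W B3 → L0 miss wb→B0 [D]
  4 | W B3 → L0 hit [D]
  5 | W B3 → L0 hit [D]
  6 | R B4 → L1 miss [-]
  7 | R B3 → L0 hit [D]
  8 | R B3 → L0 hit [D]
  9 | R B1 → L1 miss [-]
  10 | R B4 → L1 miss [-]
  11 | W B4 → L1 hit [D]
  12 | W B3 → L0 hit [D]
  13 | R B3 → L0 hit [D]
  14 | R B0 → L0 miss wb→B3 [-]

DIRTY = [4]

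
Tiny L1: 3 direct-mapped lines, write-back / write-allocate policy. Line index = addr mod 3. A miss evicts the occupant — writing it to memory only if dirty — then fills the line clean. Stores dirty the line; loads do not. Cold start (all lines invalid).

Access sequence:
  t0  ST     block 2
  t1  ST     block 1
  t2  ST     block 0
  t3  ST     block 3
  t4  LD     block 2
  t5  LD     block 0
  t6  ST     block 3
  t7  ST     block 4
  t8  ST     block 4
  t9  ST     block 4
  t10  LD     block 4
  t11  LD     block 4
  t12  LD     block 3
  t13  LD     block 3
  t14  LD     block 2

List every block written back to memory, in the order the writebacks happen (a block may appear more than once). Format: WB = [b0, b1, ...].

  0 | W B2 → L2 miss [D]
  1 | W B1 → L1 miss [D]
  2 | W B0 → L0 miss [D]
  3 | W B3 → L0 miss wb→B0 [D]
  4 | R B2 → L2 hit [D]
  5 | R B0 → L0 miss wb→B3 [-]
  6 | W B3 → L0 miss [D]
  7 | W B4 → L1 miss wb→B1 [D]
  8 | W B4 → L1 hit [D]
  9 | W B4 → L1 hit [D]
  10 | R B4 → L1 hit [D]
  11 | R B4 → L1 hit [D]
  12 | R B3 → L0 hit [D]
  13 | R B3 → L0 hit [D]
  14 | R B2 → L2 hit [D]

WB = [0, 3, 1]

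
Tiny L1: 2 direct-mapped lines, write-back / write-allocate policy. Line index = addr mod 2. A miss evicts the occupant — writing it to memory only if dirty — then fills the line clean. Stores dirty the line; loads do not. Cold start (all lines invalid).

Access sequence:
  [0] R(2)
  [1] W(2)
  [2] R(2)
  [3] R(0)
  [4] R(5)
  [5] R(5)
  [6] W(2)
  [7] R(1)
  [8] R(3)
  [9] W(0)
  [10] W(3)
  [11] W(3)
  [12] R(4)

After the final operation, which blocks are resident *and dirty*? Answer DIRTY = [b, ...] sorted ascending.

DIRTY = [3]

0: R B2 -> L0 miss  d=-]
1: W B2 -> L0 hit  d=D]
2: R B2 -> L0 hit  d=D]
3: R B0 -> L0 miss wb->B2  d=-]
4: R B5 -> L1 miss  d=-]
5: R B5 -> L1 hit  d=-]
6: W B2 -> L0 miss  d=D]
7: R B1 -> L1 miss  d=-]
8: R B3 -> L1 miss  d=-]
9: W B0 -> L0 miss wb->B2  d=D]
10: W B3 -> L1 hit  d=D]
11: W B3 -> L1 hit  d=D]
12: R B4 -> L0 miss wb->B0  d=-]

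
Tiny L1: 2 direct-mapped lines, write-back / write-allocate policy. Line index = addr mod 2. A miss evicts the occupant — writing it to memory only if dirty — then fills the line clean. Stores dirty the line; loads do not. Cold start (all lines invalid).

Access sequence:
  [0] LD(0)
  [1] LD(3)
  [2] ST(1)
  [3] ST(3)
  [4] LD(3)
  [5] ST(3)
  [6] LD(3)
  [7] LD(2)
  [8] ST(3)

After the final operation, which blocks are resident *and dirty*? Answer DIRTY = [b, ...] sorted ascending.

DIRTY = [3]

0: R B0 -> L0 miss  d=-]
1: R B3 -> L1 miss  d=-]
2: W B1 -> L1 miss  d=D]
3: W B3 -> L1 miss wb->B1  d=D]
4: R B3 -> L1 hit  d=D]
5: W B3 -> L1 hit  d=D]
6: R B3 -> L1 hit  d=D]
7: R B2 -> L0 miss  d=-]
8: W B3 -> L1 hit  d=D]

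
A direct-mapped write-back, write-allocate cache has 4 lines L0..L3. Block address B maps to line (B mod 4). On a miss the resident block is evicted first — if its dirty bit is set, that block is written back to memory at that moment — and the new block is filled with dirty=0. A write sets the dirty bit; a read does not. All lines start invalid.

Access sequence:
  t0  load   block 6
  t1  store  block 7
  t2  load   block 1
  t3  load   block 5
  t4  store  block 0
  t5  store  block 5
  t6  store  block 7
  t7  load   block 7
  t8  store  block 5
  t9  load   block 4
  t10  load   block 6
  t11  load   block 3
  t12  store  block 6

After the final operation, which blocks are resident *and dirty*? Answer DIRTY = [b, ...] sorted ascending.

0: R B6 → L2 miss [-]
1: W B7 → L3 miss [D]
2: R B1 → L1 miss [-]
3: R B5 → L1 miss [-]
4: W B0 → L0 miss [D]
5: W B5 → L1 hit [D]
6: W B7 → L3 hit [D]
7: R B7 → L3 hit [D]
8: W B5 → L1 hit [D]
9: R B4 → L0 miss wb→B0 [-]
10: R B6 → L2 hit [-]
11: R B3 → L3 miss wb→B7 [-]
12: W B6 → L2 hit [D]

DIRTY = [5, 6]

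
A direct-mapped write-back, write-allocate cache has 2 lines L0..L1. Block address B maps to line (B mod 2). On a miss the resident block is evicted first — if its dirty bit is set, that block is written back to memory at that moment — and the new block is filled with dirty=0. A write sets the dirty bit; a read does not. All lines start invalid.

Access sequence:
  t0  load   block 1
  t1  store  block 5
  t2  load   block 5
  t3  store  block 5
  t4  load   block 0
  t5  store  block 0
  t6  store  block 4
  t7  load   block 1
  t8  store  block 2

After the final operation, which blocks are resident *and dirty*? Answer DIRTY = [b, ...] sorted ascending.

  0 | R B1 → L1 miss [-]
  1 | W B5 → L1 miss [D]
  2 | R B5 → L1 hit [D]
  3 | W B5 → L1 hit [D]
  4 | R B0 → L0 miss [-]
  5 | W B0 → L0 hit [D]
  6 | W B4 → L0 miss wb→B0 [D]
  7 | R B1 → L1 miss wb→B5 [-]
  8 | W B2 → L0 miss wb→B4 [D]

DIRTY = [2]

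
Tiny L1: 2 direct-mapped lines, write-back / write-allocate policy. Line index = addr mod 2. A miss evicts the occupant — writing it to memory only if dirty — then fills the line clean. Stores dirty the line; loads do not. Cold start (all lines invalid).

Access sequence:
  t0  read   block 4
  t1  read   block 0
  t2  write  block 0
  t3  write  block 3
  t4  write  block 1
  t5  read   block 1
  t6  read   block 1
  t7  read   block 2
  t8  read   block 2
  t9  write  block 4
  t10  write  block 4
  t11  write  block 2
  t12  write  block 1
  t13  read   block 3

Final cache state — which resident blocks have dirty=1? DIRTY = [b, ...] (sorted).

DIRTY = [2]

0: R B4 → L0 miss [-]
1: R B0 → L0 miss [-]
2: W B0 → L0 hit [D]
3: W B3 → L1 miss [D]
4: W B1 → L1 miss wb→B3 [D]
5: R B1 → L1 hit [D]
6: R B1 → L1 hit [D]
7: R B2 → L0 miss wb→B0 [-]
8: R B2 → L0 hit [-]
9: W B4 → L0 miss [D]
10: W B4 → L0 hit [D]
11: W B2 → L0 miss wb→B4 [D]
12: W B1 → L1 hit [D]
13: R B3 → L1 miss wb→B1 [-]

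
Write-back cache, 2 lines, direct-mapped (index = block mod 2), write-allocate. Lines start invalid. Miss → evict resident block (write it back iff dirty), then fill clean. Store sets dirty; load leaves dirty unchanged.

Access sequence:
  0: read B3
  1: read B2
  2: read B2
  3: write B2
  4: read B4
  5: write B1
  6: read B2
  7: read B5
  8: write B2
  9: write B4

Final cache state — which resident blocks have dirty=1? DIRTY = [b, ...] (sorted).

  0 | R B3 → L1 miss [-]
  1 | R B2 → L0 miss [-]
  2 | R B2 → L0 hit [-]
  3 | W B2 → L0 hit [D]
  4 | R B4 → L0 miss wb→B2 [-]
  5 | W B1 → L1 miss [D]
  6 | R B2 → L0 miss [-]
  7 | R B5 → L1 miss wb→B1 [-]
  8 | W B2 → L0 hit [D]
  9 | W B4 → L0 miss wb→B2 [D]

DIRTY = [4]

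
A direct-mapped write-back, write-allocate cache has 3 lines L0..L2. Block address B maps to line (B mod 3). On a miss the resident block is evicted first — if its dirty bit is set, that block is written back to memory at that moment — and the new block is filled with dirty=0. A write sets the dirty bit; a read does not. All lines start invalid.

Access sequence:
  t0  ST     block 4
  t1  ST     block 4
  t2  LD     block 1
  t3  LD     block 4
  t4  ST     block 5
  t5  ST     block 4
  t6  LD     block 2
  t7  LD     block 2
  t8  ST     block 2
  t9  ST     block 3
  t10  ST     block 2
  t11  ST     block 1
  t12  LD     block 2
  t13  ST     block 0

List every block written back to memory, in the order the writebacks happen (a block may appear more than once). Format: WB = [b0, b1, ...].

WB = [4, 5, 4, 3]

0: W B4 → L1 miss [D]
1: W B4 → L1 hit [D]
2: R B1 → L1 miss wb→B4 [-]
3: R B4 → L1 miss [-]
4: W B5 → L2 miss [D]
5: W B4 → L1 hit [D]
6: R B2 → L2 miss wb→B5 [-]
7: R B2 → L2 hit [-]
8: W B2 → L2 hit [D]
9: W B3 → L0 miss [D]
10: W B2 → L2 hit [D]
11: W B1 → L1 miss wb→B4 [D]
12: R B2 → L2 hit [D]
13: W B0 → L0 miss wb→B3 [D]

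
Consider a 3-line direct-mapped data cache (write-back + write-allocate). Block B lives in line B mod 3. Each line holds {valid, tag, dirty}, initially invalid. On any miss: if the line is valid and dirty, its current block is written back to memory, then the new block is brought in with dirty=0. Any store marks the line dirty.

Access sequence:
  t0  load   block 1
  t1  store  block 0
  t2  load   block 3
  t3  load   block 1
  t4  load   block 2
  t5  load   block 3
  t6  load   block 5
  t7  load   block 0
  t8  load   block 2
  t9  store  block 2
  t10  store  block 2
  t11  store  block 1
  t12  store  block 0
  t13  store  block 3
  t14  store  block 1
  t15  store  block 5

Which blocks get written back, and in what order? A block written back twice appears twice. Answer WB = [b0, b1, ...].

WB = [0, 0, 2]

  0 | R B1 → L1 miss [-]
  1 | W B0 → L0 miss [D]
  2 | R B3 → L0 miss wb→B0 [-]
  3 | R B1 → L1 hit [-]
  4 | R B2 → L2 miss [-]
  5 | R B3 → L0 hit [-]
  6 | R B5 → L2 miss [-]
  7 | R B0 → L0 miss [-]
  8 | R B2 → L2 miss [-]
  9 | W B2 → L2 hit [D]
  10 | W B2 → L2 hit [D]
  11 | W B1 → L1 hit [D]
  12 | W B0 → L0 hit [D]
  13 | W B3 → L0 miss wb→B0 [D]
  14 | W B1 → L1 hit [D]
  15 | W B5 → L2 miss wb→B2 [D]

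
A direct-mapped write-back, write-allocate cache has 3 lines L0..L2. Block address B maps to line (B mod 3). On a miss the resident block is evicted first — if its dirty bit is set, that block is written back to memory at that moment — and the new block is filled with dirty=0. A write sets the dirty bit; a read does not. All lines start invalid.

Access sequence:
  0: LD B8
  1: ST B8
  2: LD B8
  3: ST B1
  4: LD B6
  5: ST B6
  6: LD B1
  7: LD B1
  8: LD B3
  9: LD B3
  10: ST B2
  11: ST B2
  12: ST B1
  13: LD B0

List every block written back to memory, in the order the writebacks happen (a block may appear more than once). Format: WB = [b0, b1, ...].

0: R B8 -> L2 miss  d=-]
1: W B8 -> L2 hit  d=D]
2: R B8 -> L2 hit  d=D]
3: W B1 -> L1 miss  d=D]
4: R B6 -> L0 miss  d=-]
5: W B6 -> L0 hit  d=D]
6: R B1 -> L1 hit  d=D]
7: R B1 -> L1 hit  d=D]
8: R B3 -> L0 miss wb->B6  d=-]
9: R B3 -> L0 hit  d=-]
10: W B2 -> L2 miss wb->B8  d=D]
11: W B2 -> L2 hit  d=D]
12: W B1 -> L1 hit  d=D]
13: R B0 -> L0 miss  d=-]

WB = [6, 8]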